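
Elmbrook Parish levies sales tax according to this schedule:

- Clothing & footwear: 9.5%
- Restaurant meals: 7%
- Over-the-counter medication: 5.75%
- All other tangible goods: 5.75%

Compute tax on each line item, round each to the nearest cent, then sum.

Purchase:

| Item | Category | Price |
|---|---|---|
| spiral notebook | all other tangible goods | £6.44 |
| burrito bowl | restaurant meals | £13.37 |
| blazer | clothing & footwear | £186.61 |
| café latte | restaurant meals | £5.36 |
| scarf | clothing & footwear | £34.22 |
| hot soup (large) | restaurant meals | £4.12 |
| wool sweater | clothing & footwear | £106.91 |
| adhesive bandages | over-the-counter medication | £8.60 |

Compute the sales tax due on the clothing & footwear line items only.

£31.14

Blazer £186.61: clothing & footwear → 9.5% → £17.73
Scarf £34.22: clothing & footwear → 9.5% → £3.25
Wool sweater £106.91: clothing & footwear → 9.5% → £10.16
Tax on clothing & footwear = £17.73 + £3.25 + £10.16 = £31.14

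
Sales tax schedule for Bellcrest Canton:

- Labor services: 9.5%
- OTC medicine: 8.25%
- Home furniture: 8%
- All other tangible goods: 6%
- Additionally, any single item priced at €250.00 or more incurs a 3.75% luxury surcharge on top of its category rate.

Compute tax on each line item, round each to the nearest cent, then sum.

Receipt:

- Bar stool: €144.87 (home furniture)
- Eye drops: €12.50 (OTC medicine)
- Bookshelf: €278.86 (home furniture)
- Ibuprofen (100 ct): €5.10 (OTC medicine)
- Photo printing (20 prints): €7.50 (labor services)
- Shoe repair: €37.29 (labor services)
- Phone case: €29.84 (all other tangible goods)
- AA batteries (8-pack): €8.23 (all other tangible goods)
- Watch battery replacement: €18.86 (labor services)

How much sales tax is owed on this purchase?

Bar stool €144.87: home furniture → 8% → €11.59
Eye drops €12.50: OTC medicine → 8.25% → €1.03
Bookshelf €278.86: home furniture → 8% + 3.75% surcharge = 11.75% → €32.77
Ibuprofen (100 ct) €5.10: OTC medicine → 8.25% → €0.42
Photo printing (20 prints) €7.50: labor services → 9.5% → €0.71
Shoe repair €37.29: labor services → 9.5% → €3.54
Phone case €29.84: all other tangible goods → 6% → €1.79
AA batteries (8-pack) €8.23: all other tangible goods → 6% → €0.49
Watch battery replacement €18.86: labor services → 9.5% → €1.79
Total tax = €11.59 + €1.03 + €32.77 + €0.42 + €0.71 + €3.54 + €1.79 + €0.49 + €1.79 = €54.13

€54.13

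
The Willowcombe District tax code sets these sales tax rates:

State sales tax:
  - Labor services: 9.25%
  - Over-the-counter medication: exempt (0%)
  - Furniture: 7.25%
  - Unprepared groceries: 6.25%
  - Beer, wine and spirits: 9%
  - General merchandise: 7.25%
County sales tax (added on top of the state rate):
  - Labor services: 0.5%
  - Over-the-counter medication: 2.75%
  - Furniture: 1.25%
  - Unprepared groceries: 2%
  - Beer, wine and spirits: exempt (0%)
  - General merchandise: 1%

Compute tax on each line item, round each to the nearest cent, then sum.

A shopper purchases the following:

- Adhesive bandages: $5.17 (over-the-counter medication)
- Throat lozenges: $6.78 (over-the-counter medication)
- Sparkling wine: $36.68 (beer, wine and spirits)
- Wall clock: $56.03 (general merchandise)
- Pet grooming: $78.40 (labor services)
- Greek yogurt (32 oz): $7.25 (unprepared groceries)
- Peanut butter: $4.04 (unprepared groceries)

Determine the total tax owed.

Adhesive bandages $5.17: over-the-counter medication → 0% + 2.75% county = 2.75% → $0.14
Throat lozenges $6.78: over-the-counter medication → 0% + 2.75% county = 2.75% → $0.19
Sparkling wine $36.68: beer, wine and spirits → 9% + 0% county = 9% → $3.30
Wall clock $56.03: general merchandise → 7.25% + 1% county = 8.25% → $4.62
Pet grooming $78.40: labor services → 9.25% + 0.5% county = 9.75% → $7.64
Greek yogurt (32 oz) $7.25: unprepared groceries → 6.25% + 2% county = 8.25% → $0.60
Peanut butter $4.04: unprepared groceries → 6.25% + 2% county = 8.25% → $0.33
Total tax = $0.14 + $0.19 + $3.30 + $4.62 + $7.64 + $0.60 + $0.33 = $16.82

$16.82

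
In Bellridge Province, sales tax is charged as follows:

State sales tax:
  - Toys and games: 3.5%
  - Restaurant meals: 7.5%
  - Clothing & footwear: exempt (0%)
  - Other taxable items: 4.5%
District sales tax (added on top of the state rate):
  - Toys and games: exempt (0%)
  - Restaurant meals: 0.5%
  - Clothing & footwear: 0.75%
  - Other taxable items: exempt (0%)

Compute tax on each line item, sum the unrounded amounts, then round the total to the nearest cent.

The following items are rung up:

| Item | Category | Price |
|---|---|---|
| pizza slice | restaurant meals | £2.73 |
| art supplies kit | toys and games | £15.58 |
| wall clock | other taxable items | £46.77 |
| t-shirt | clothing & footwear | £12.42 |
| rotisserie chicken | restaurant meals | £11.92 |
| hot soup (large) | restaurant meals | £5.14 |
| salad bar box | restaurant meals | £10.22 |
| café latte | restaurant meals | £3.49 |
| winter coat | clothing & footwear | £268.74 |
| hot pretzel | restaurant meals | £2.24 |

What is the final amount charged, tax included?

£386.87

Pizza slice £2.73: restaurant meals → 7.5% + 0.5% district = 8% → £0.2184
Art supplies kit £15.58: toys and games → 3.5% + 0% district = 3.5% → £0.5453
Wall clock £46.77: other taxable items → 4.5% + 0% district = 4.5% → £2.10465
T-shirt £12.42: clothing & footwear → 0% + 0.75% district = 0.75% → £0.09315
Rotisserie chicken £11.92: restaurant meals → 7.5% + 0.5% district = 8% → £0.9536
Hot soup (large) £5.14: restaurant meals → 7.5% + 0.5% district = 8% → £0.4112
Salad bar box £10.22: restaurant meals → 7.5% + 0.5% district = 8% → £0.8176
Café latte £3.49: restaurant meals → 7.5% + 0.5% district = 8% → £0.2792
Winter coat £268.74: clothing & footwear → 0% + 0.75% district = 0.75% → £2.01555
Hot pretzel £2.24: restaurant meals → 7.5% + 0.5% district = 8% → £0.1792
Subtotal = £379.25; unrounded tax = £7.61785 → £7.62; total due = £386.87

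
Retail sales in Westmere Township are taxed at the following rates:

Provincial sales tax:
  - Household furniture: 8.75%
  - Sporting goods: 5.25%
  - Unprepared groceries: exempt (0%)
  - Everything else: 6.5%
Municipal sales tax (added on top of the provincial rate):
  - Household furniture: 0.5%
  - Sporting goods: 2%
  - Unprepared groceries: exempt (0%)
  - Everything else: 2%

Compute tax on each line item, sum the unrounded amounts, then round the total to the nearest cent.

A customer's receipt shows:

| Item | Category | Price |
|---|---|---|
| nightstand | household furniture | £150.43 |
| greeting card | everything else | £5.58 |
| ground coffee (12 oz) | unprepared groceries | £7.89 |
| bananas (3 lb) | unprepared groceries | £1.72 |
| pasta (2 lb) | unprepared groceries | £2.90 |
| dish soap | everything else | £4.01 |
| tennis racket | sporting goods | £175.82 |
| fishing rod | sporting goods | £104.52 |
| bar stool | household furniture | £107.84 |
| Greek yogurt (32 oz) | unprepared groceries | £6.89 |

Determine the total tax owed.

£45.03

Nightstand £150.43: household furniture → 8.75% + 0.5% municipal = 9.25% → £13.914775
Greeting card £5.58: everything else → 6.5% + 2% municipal = 8.5% → £0.4743
Ground coffee (12 oz) £7.89: unprepared groceries → 0% + 0% municipal = 0% → £0.00
Bananas (3 lb) £1.72: unprepared groceries → 0% + 0% municipal = 0% → £0.00
Pasta (2 lb) £2.90: unprepared groceries → 0% + 0% municipal = 0% → £0.00
Dish soap £4.01: everything else → 6.5% + 2% municipal = 8.5% → £0.34085
Tennis racket £175.82: sporting goods → 5.25% + 2% municipal = 7.25% → £12.74695
Fishing rod £104.52: sporting goods → 5.25% + 2% municipal = 7.25% → £7.5777
Bar stool £107.84: household furniture → 8.75% + 0.5% municipal = 9.25% → £9.9752
Greek yogurt (32 oz) £6.89: unprepared groceries → 0% + 0% municipal = 0% → £0.00
Unrounded tax sum = £45.029775 → £45.03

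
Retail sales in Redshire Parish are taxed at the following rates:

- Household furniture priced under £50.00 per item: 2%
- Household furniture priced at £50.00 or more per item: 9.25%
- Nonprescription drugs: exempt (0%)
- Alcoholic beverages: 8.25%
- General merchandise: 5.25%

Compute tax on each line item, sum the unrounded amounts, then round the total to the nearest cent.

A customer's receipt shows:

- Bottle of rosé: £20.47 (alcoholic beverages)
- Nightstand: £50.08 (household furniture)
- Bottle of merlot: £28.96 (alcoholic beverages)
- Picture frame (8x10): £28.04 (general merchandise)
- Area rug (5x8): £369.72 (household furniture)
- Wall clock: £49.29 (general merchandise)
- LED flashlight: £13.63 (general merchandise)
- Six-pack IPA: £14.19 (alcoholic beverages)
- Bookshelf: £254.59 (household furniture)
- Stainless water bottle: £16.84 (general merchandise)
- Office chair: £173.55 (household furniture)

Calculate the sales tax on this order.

£89.34

Bottle of rosé £20.47: alcoholic beverages → 8.25% → £1.688775
Nightstand £50.08: household furniture, £50.00 or more → 9.25% → £4.6324
Bottle of merlot £28.96: alcoholic beverages → 8.25% → £2.3892
Picture frame (8x10) £28.04: general merchandise → 5.25% → £1.4721
Area rug (5x8) £369.72: household furniture, £50.00 or more → 9.25% → £34.1991
Wall clock £49.29: general merchandise → 5.25% → £2.587725
LED flashlight £13.63: general merchandise → 5.25% → £0.715575
Six-pack IPA £14.19: alcoholic beverages → 8.25% → £1.170675
Bookshelf £254.59: household furniture, £50.00 or more → 9.25% → £23.549575
Stainless water bottle £16.84: general merchandise → 5.25% → £0.8841
Office chair £173.55: household furniture, £50.00 or more → 9.25% → £16.053375
Unrounded tax sum = £89.3426 → £89.34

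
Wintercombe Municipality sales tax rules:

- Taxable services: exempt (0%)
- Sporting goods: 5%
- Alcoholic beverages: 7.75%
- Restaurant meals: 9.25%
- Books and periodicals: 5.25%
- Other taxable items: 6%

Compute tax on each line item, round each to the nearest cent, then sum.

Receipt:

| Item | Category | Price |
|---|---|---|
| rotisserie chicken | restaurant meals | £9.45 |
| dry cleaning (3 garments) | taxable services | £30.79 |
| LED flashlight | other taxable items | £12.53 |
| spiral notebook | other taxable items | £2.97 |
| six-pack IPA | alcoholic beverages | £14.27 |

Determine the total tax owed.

Rotisserie chicken £9.45: restaurant meals → 9.25% → £0.87
Dry cleaning (3 garments) £30.79: taxable services → 0% → £0.00
LED flashlight £12.53: other taxable items → 6% → £0.75
Spiral notebook £2.97: other taxable items → 6% → £0.18
Six-pack IPA £14.27: alcoholic beverages → 7.75% → £1.11
Total tax = £0.87 + £0.75 + £0.18 + £1.11 = £2.91

£2.91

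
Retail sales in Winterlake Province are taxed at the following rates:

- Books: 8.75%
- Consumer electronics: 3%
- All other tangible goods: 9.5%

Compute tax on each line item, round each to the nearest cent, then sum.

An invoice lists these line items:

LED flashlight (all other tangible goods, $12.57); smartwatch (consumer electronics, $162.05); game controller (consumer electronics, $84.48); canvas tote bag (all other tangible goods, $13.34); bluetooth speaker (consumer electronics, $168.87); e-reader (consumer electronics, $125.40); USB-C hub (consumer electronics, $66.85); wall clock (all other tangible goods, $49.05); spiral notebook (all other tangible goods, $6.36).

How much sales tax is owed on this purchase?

$25.95

LED flashlight $12.57: all other tangible goods → 9.5% → $1.19
Smartwatch $162.05: consumer electronics → 3% → $4.86
Game controller $84.48: consumer electronics → 3% → $2.53
Canvas tote bag $13.34: all other tangible goods → 9.5% → $1.27
Bluetooth speaker $168.87: consumer electronics → 3% → $5.07
E-reader $125.40: consumer electronics → 3% → $3.76
USB-C hub $66.85: consumer electronics → 3% → $2.01
Wall clock $49.05: all other tangible goods → 9.5% → $4.66
Spiral notebook $6.36: all other tangible goods → 9.5% → $0.60
Total tax = $1.19 + $4.86 + $2.53 + $1.27 + $5.07 + $3.76 + $2.01 + $4.66 + $0.60 = $25.95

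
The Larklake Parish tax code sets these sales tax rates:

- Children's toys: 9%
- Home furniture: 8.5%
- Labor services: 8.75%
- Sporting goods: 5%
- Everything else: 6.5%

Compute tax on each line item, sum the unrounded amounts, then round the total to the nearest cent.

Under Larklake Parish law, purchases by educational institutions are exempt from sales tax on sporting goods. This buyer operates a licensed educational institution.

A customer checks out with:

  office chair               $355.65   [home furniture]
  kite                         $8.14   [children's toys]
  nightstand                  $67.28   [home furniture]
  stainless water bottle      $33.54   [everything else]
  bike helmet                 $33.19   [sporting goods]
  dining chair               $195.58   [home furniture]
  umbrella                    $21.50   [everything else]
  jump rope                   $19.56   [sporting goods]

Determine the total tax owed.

$56.88

Office chair $355.65: home furniture → 8.5% → $30.23025
Kite $8.14: children's toys → 9% → $0.7326
Nightstand $67.28: home furniture → 8.5% → $5.7188
Stainless water bottle $33.54: everything else → 6.5% → $2.1801
Bike helmet $33.19: sporting goods, buyer-exempt → 0% → $0.00
Dining chair $195.58: home furniture → 8.5% → $16.6243
Umbrella $21.50: everything else → 6.5% → $1.3975
Jump rope $19.56: sporting goods, buyer-exempt → 0% → $0.00
Unrounded tax sum = $56.88355 → $56.88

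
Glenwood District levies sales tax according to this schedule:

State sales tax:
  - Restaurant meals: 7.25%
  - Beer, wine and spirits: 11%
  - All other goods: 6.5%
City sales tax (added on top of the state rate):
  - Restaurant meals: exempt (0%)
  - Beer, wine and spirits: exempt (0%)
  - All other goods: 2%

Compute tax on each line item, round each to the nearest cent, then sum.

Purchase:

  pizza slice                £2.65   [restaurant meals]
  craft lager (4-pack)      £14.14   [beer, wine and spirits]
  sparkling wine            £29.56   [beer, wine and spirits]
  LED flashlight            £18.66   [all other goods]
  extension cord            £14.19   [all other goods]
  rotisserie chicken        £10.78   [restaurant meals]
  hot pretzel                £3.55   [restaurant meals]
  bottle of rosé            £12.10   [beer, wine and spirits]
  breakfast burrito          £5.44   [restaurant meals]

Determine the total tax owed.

Pizza slice £2.65: restaurant meals → 7.25% + 0% city = 7.25% → £0.19
Craft lager (4-pack) £14.14: beer, wine and spirits → 11% + 0% city = 11% → £1.56
Sparkling wine £29.56: beer, wine and spirits → 11% + 0% city = 11% → £3.25
LED flashlight £18.66: all other goods → 6.5% + 2% city = 8.5% → £1.59
Extension cord £14.19: all other goods → 6.5% + 2% city = 8.5% → £1.21
Rotisserie chicken £10.78: restaurant meals → 7.25% + 0% city = 7.25% → £0.78
Hot pretzel £3.55: restaurant meals → 7.25% + 0% city = 7.25% → £0.26
Bottle of rosé £12.10: beer, wine and spirits → 11% + 0% city = 11% → £1.33
Breakfast burrito £5.44: restaurant meals → 7.25% + 0% city = 7.25% → £0.39
Total tax = £0.19 + £1.56 + £3.25 + £1.59 + £1.21 + £0.78 + £0.26 + £1.33 + £0.39 = £10.56

£10.56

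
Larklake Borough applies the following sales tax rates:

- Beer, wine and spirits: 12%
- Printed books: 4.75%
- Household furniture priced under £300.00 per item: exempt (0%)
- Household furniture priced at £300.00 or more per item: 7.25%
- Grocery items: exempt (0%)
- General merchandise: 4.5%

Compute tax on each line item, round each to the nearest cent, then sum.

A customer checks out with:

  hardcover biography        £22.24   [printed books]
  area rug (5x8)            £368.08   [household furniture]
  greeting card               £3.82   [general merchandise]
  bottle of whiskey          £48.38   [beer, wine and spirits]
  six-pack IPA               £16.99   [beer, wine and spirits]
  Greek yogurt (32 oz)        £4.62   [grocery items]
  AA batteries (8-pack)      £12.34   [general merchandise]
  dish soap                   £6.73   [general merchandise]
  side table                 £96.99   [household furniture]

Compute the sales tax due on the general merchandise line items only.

£1.03

Greeting card £3.82: general merchandise → 4.5% → £0.17
AA batteries (8-pack) £12.34: general merchandise → 4.5% → £0.56
Dish soap £6.73: general merchandise → 4.5% → £0.30
Tax on general merchandise = £0.17 + £0.56 + £0.30 = £1.03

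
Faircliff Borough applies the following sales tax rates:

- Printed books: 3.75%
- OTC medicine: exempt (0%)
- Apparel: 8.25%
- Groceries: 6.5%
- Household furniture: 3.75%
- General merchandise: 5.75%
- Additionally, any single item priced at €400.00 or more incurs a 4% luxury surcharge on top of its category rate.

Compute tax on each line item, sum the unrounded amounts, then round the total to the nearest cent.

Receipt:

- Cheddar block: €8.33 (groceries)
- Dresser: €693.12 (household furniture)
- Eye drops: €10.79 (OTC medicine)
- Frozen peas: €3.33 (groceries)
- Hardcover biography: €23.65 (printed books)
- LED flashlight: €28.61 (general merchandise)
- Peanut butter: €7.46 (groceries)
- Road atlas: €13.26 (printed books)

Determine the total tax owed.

Cheddar block €8.33: groceries → 6.5% → €0.54145
Dresser €693.12: household furniture → 3.75% + 4% surcharge = 7.75% → €53.7168
Eye drops €10.79: OTC medicine → 0% → €0.00
Frozen peas €3.33: groceries → 6.5% → €0.21645
Hardcover biography €23.65: printed books → 3.75% → €0.886875
LED flashlight €28.61: general merchandise → 5.75% → €1.645075
Peanut butter €7.46: groceries → 6.5% → €0.4849
Road atlas €13.26: printed books → 3.75% → €0.49725
Unrounded tax sum = €57.9888 → €57.99

€57.99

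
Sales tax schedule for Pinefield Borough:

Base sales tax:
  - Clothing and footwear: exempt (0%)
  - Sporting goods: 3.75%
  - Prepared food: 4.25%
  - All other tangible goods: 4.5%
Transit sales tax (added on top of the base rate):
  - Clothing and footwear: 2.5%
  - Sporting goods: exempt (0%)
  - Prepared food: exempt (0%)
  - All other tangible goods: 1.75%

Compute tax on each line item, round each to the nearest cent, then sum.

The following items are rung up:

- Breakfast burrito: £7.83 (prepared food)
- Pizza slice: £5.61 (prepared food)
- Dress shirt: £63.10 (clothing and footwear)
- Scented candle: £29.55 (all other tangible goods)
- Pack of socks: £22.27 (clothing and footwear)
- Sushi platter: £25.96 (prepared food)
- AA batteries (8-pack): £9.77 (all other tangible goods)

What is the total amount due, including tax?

Breakfast burrito £7.83: prepared food → 4.25% + 0% transit = 4.25% → £0.33
Pizza slice £5.61: prepared food → 4.25% + 0% transit = 4.25% → £0.24
Dress shirt £63.10: clothing and footwear → 0% + 2.5% transit = 2.5% → £1.58
Scented candle £29.55: all other tangible goods → 4.5% + 1.75% transit = 6.25% → £1.85
Pack of socks £22.27: clothing and footwear → 0% + 2.5% transit = 2.5% → £0.56
Sushi platter £25.96: prepared food → 4.25% + 0% transit = 4.25% → £1.10
AA batteries (8-pack) £9.77: all other tangible goods → 4.5% + 1.75% transit = 6.25% → £0.61
Subtotal = £164.09; tax = £6.27; total due = £170.36

£170.36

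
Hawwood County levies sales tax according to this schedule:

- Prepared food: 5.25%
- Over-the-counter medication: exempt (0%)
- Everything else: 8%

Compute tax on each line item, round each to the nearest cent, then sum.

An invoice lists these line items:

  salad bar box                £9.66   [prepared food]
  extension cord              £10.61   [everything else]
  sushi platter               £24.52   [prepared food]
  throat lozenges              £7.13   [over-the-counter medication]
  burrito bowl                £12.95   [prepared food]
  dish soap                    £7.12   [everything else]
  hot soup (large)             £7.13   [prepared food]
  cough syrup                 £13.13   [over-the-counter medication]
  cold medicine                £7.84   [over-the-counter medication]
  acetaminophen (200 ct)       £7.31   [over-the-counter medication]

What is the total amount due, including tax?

Salad bar box £9.66: prepared food → 5.25% → £0.51
Extension cord £10.61: everything else → 8% → £0.85
Sushi platter £24.52: prepared food → 5.25% → £1.29
Throat lozenges £7.13: over-the-counter medication → 0% → £0.00
Burrito bowl £12.95: prepared food → 5.25% → £0.68
Dish soap £7.12: everything else → 8% → £0.57
Hot soup (large) £7.13: prepared food → 5.25% → £0.37
Cough syrup £13.13: over-the-counter medication → 0% → £0.00
Cold medicine £7.84: over-the-counter medication → 0% → £0.00
Acetaminophen (200 ct) £7.31: over-the-counter medication → 0% → £0.00
Subtotal = £107.40; tax = £4.27; total due = £111.67

£111.67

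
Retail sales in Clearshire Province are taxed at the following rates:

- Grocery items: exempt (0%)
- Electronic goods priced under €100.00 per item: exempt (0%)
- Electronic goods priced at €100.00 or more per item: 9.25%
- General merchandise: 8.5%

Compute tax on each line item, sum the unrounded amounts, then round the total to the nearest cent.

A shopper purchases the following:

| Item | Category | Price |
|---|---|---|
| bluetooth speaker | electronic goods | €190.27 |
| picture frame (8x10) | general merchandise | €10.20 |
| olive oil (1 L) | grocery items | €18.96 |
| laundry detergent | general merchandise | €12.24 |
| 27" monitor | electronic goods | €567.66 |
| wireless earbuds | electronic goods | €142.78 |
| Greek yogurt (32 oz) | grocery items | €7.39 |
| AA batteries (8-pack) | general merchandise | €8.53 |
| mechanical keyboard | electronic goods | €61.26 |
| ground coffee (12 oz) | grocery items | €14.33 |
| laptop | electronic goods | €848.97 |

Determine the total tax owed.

€164.48

Bluetooth speaker €190.27: electronic goods, €100.00 or more → 9.25% → €17.599975
Picture frame (8x10) €10.20: general merchandise → 8.5% → €0.867
Olive oil (1 L) €18.96: grocery items → 0% → €0.00
Laundry detergent €12.24: general merchandise → 8.5% → €1.0404
27" monitor €567.66: electronic goods, €100.00 or more → 9.25% → €52.50855
Wireless earbuds €142.78: electronic goods, €100.00 or more → 9.25% → €13.20715
Greek yogurt (32 oz) €7.39: grocery items → 0% → €0.00
AA batteries (8-pack) €8.53: general merchandise → 8.5% → €0.72505
Mechanical keyboard €61.26: electronic goods, under €100.00 → 0% → €0.00
Ground coffee (12 oz) €14.33: grocery items → 0% → €0.00
Laptop €848.97: electronic goods, €100.00 or more → 9.25% → €78.529725
Unrounded tax sum = €164.47785 → €164.48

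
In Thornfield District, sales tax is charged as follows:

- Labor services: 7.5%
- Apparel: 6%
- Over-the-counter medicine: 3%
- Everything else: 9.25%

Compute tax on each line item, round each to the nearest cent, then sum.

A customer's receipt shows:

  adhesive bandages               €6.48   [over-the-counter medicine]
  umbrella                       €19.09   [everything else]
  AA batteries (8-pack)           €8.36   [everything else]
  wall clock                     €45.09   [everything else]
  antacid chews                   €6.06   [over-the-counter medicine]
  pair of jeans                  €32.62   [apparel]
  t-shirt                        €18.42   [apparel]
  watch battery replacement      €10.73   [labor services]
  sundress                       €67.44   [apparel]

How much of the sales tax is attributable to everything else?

Umbrella €19.09: everything else → 9.25% → €1.77
AA batteries (8-pack) €8.36: everything else → 9.25% → €0.77
Wall clock €45.09: everything else → 9.25% → €4.17
Tax on everything else = €1.77 + €0.77 + €4.17 = €6.71

€6.71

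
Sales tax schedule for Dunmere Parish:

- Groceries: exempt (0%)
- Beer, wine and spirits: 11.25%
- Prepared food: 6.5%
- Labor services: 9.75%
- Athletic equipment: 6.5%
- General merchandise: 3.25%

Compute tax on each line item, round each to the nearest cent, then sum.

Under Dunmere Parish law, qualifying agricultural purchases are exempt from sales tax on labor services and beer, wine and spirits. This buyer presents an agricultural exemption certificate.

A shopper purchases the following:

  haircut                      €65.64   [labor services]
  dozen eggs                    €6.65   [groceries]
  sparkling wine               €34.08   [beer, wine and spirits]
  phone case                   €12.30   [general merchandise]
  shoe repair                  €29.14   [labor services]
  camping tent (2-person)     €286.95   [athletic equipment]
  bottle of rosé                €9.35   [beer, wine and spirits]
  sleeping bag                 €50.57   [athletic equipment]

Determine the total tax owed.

€22.34

Haircut €65.64: labor services, buyer-exempt → 0% → €0.00
Dozen eggs €6.65: groceries → 0% → €0.00
Sparkling wine €34.08: beer, wine and spirits, buyer-exempt → 0% → €0.00
Phone case €12.30: general merchandise → 3.25% → €0.40
Shoe repair €29.14: labor services, buyer-exempt → 0% → €0.00
Camping tent (2-person) €286.95: athletic equipment → 6.5% → €18.65
Bottle of rosé €9.35: beer, wine and spirits, buyer-exempt → 0% → €0.00
Sleeping bag €50.57: athletic equipment → 6.5% → €3.29
Total tax = €0.40 + €18.65 + €3.29 = €22.34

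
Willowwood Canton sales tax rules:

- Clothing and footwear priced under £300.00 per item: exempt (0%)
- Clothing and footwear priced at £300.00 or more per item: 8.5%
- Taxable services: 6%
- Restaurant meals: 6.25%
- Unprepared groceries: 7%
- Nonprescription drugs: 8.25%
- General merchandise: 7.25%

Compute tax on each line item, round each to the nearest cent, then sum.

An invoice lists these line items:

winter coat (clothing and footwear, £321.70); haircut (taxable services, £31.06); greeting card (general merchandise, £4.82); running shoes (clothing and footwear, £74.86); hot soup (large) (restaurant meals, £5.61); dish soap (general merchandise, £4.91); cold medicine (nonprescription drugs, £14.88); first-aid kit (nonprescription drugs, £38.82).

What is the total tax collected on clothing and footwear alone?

Winter coat £321.70: clothing and footwear, £300.00 or more → 8.5% → £27.34
Running shoes £74.86: clothing and footwear, under £300.00 → 0% → £0.00
Tax on clothing and footwear = £27.34 + £0.00 = £27.34

£27.34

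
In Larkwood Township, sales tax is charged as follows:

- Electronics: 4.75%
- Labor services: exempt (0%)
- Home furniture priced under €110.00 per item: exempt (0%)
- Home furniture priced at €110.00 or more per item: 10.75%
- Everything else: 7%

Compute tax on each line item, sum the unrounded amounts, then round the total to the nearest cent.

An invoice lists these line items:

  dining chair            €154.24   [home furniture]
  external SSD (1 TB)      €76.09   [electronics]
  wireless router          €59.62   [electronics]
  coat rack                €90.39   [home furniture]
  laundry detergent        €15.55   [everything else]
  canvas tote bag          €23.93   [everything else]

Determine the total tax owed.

€25.79

Dining chair €154.24: home furniture, €110.00 or more → 10.75% → €16.5808
External SSD (1 TB) €76.09: electronics → 4.75% → €3.614275
Wireless router €59.62: electronics → 4.75% → €2.83195
Coat rack €90.39: home furniture, under €110.00 → 0% → €0.00
Laundry detergent €15.55: everything else → 7% → €1.0885
Canvas tote bag €23.93: everything else → 7% → €1.6751
Unrounded tax sum = €25.790625 → €25.79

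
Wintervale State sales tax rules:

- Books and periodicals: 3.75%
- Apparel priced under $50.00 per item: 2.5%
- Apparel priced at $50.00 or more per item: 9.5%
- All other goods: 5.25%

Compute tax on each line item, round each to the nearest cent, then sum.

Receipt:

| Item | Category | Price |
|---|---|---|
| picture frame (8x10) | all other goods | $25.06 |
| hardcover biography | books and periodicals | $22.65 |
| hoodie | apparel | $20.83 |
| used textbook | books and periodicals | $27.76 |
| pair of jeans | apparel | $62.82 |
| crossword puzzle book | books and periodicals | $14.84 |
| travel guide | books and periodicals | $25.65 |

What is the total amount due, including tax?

Picture frame (8x10) $25.06: all other goods → 5.25% → $1.32
Hardcover biography $22.65: books and periodicals → 3.75% → $0.85
Hoodie $20.83: apparel, under $50.00 → 2.5% → $0.52
Used textbook $27.76: books and periodicals → 3.75% → $1.04
Pair of jeans $62.82: apparel, $50.00 or more → 9.5% → $5.97
Crossword puzzle book $14.84: books and periodicals → 3.75% → $0.56
Travel guide $25.65: books and periodicals → 3.75% → $0.96
Subtotal = $199.61; tax = $11.22; total due = $210.83

$210.83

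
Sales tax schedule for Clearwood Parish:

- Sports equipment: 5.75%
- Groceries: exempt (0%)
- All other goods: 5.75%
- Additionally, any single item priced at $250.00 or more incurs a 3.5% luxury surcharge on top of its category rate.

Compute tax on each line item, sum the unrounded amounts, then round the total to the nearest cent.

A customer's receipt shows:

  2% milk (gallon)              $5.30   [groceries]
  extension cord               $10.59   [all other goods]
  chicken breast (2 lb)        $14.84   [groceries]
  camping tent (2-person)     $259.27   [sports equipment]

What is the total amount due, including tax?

$314.59

2% milk (gallon) $5.30: groceries → 0% → $0.00
Extension cord $10.59: all other goods → 5.75% → $0.608925
Chicken breast (2 lb) $14.84: groceries → 0% → $0.00
Camping tent (2-person) $259.27: sports equipment → 5.75% + 3.5% surcharge = 9.25% → $23.982475
Subtotal = $290.00; unrounded tax = $24.5914 → $24.59; total due = $314.59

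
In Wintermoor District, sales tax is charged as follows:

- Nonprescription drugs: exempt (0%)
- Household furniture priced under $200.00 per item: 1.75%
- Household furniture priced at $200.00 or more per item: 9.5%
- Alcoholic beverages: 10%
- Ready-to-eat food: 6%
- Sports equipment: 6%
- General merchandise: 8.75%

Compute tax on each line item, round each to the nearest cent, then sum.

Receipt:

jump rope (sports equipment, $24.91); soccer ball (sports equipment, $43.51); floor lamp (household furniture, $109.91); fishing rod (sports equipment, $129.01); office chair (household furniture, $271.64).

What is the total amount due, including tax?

$618.55

Jump rope $24.91: sports equipment → 6% → $1.49
Soccer ball $43.51: sports equipment → 6% → $2.61
Floor lamp $109.91: household furniture, under $200.00 → 1.75% → $1.92
Fishing rod $129.01: sports equipment → 6% → $7.74
Office chair $271.64: household furniture, $200.00 or more → 9.5% → $25.81
Subtotal = $578.98; tax = $39.57; total due = $618.55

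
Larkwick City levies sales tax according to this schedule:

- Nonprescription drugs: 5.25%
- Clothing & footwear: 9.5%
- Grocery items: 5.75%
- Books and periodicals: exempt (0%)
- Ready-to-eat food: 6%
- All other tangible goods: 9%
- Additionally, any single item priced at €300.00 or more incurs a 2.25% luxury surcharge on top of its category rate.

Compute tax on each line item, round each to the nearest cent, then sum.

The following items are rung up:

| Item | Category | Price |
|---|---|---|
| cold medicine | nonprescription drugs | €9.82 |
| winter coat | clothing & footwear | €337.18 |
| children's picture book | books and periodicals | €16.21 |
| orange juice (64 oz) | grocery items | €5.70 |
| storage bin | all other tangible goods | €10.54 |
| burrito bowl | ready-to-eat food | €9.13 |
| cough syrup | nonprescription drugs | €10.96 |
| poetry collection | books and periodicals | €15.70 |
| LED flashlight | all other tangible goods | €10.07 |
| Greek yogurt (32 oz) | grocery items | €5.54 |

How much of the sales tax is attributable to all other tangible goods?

€1.86

Storage bin €10.54: all other tangible goods → 9% → €0.95
LED flashlight €10.07: all other tangible goods → 9% → €0.91
Tax on all other tangible goods = €0.95 + €0.91 = €1.86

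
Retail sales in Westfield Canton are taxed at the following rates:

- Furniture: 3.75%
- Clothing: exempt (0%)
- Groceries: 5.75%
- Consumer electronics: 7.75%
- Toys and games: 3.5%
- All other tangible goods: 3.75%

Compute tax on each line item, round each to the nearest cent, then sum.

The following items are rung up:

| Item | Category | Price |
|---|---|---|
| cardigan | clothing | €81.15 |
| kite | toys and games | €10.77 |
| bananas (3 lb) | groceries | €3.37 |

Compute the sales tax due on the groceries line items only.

Bananas (3 lb) €3.37: groceries → 5.75% → €0.19
Tax on groceries = €0.19

€0.19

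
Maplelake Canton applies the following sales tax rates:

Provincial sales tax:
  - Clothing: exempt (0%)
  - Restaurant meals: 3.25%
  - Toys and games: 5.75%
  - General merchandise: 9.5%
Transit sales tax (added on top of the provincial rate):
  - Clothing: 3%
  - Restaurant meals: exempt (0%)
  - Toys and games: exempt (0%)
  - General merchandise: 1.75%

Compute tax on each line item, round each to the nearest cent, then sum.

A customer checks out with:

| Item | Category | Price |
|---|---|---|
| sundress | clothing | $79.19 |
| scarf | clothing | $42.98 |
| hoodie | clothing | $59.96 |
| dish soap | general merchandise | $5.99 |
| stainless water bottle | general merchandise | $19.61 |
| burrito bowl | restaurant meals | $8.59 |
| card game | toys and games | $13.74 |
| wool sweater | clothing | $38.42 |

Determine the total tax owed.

$10.57

Sundress $79.19: clothing → 0% + 3% transit = 3% → $2.38
Scarf $42.98: clothing → 0% + 3% transit = 3% → $1.29
Hoodie $59.96: clothing → 0% + 3% transit = 3% → $1.80
Dish soap $5.99: general merchandise → 9.5% + 1.75% transit = 11.25% → $0.67
Stainless water bottle $19.61: general merchandise → 9.5% + 1.75% transit = 11.25% → $2.21
Burrito bowl $8.59: restaurant meals → 3.25% + 0% transit = 3.25% → $0.28
Card game $13.74: toys and games → 5.75% + 0% transit = 5.75% → $0.79
Wool sweater $38.42: clothing → 0% + 3% transit = 3% → $1.15
Total tax = $2.38 + $1.29 + $1.80 + $0.67 + $2.21 + $0.28 + $0.79 + $1.15 = $10.57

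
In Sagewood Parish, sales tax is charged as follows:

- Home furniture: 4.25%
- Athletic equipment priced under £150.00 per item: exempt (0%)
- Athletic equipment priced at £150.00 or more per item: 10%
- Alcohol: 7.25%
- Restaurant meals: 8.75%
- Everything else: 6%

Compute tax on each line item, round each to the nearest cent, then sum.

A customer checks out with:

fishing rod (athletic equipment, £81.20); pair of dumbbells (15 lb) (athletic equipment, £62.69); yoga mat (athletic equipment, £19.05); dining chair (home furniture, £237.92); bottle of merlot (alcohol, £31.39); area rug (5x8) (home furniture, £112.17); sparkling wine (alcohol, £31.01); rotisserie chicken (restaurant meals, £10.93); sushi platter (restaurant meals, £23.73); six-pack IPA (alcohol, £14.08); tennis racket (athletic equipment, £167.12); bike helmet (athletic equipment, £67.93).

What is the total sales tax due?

Fishing rod £81.20: athletic equipment, under £150.00 → 0% → £0.00
Pair of dumbbells (15 lb) £62.69: athletic equipment, under £150.00 → 0% → £0.00
Yoga mat £19.05: athletic equipment, under £150.00 → 0% → £0.00
Dining chair £237.92: home furniture → 4.25% → £10.11
Bottle of merlot £31.39: alcohol → 7.25% → £2.28
Area rug (5x8) £112.17: home furniture → 4.25% → £4.77
Sparkling wine £31.01: alcohol → 7.25% → £2.25
Rotisserie chicken £10.93: restaurant meals → 8.75% → £0.96
Sushi platter £23.73: restaurant meals → 8.75% → £2.08
Six-pack IPA £14.08: alcohol → 7.25% → £1.02
Tennis racket £167.12: athletic equipment, £150.00 or more → 10% → £16.71
Bike helmet £67.93: athletic equipment, under £150.00 → 0% → £0.00
Total tax = £10.11 + £2.28 + £4.77 + £2.25 + £0.96 + £2.08 + £1.02 + £16.71 = £40.18

£40.18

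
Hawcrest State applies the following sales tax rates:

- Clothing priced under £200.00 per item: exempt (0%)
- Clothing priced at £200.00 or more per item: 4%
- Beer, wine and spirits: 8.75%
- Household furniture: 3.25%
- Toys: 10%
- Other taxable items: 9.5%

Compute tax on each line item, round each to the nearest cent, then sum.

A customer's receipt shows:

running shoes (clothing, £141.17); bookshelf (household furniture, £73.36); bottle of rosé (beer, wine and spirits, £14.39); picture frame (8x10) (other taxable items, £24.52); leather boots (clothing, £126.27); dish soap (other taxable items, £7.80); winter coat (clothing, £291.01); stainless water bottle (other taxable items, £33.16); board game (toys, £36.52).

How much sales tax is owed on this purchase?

£25.15

Running shoes £141.17: clothing, under £200.00 → 0% → £0.00
Bookshelf £73.36: household furniture → 3.25% → £2.38
Bottle of rosé £14.39: beer, wine and spirits → 8.75% → £1.26
Picture frame (8x10) £24.52: other taxable items → 9.5% → £2.33
Leather boots £126.27: clothing, under £200.00 → 0% → £0.00
Dish soap £7.80: other taxable items → 9.5% → £0.74
Winter coat £291.01: clothing, £200.00 or more → 4% → £11.64
Stainless water bottle £33.16: other taxable items → 9.5% → £3.15
Board game £36.52: toys → 10% → £3.65
Total tax = £2.38 + £1.26 + £2.33 + £0.74 + £11.64 + £3.15 + £3.65 = £25.15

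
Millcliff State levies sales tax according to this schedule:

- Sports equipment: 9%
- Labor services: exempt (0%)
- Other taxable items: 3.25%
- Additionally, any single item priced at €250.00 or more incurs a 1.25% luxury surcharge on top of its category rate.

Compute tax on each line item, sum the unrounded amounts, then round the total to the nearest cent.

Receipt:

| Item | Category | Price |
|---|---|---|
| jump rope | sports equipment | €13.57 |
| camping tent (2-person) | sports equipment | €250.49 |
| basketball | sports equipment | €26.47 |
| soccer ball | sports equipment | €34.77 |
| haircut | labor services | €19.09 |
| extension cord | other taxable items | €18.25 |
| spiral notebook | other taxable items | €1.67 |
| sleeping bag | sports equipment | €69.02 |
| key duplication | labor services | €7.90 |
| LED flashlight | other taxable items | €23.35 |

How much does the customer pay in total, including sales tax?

€504.61

Jump rope €13.57: sports equipment → 9% → €1.2213
Camping tent (2-person) €250.49: sports equipment → 9% + 1.25% surcharge = 10.25% → €25.675225
Basketball €26.47: sports equipment → 9% → €2.3823
Soccer ball €34.77: sports equipment → 9% → €3.1293
Haircut €19.09: labor services → 0% → €0.00
Extension cord €18.25: other taxable items → 3.25% → €0.593125
Spiral notebook €1.67: other taxable items → 3.25% → €0.054275
Sleeping bag €69.02: sports equipment → 9% → €6.2118
Key duplication €7.90: labor services → 0% → €0.00
LED flashlight €23.35: other taxable items → 3.25% → €0.758875
Subtotal = €464.58; unrounded tax = €40.0262 → €40.03; total due = €504.61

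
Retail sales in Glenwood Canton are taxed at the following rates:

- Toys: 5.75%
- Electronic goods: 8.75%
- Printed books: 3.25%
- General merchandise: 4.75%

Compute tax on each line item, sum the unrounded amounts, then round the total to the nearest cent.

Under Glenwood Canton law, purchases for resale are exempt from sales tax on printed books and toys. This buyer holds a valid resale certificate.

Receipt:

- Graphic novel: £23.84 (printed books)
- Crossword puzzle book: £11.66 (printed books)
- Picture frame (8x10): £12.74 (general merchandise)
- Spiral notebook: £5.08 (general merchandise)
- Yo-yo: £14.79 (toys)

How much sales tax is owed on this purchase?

Graphic novel £23.84: printed books, buyer-exempt → 0% → £0.00
Crossword puzzle book £11.66: printed books, buyer-exempt → 0% → £0.00
Picture frame (8x10) £12.74: general merchandise → 4.75% → £0.60515
Spiral notebook £5.08: general merchandise → 4.75% → £0.2413
Yo-yo £14.79: toys, buyer-exempt → 0% → £0.00
Unrounded tax sum = £0.84645 → £0.85

£0.85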